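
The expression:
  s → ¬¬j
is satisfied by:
  {j: True, s: False}
  {s: False, j: False}
  {s: True, j: True}


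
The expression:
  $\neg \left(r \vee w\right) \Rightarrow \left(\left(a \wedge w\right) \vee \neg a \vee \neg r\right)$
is always true.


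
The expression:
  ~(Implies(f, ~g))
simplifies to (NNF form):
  f & g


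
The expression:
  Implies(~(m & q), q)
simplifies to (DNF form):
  q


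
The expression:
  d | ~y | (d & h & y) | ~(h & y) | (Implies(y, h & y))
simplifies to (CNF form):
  True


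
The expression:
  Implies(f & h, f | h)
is always true.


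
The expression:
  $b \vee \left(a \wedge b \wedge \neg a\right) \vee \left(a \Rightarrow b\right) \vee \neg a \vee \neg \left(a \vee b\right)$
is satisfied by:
  {b: True, a: False}
  {a: False, b: False}
  {a: True, b: True}


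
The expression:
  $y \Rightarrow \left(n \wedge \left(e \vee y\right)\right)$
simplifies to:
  $n \vee \neg y$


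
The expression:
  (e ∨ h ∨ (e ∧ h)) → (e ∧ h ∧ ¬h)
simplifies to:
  ¬e ∧ ¬h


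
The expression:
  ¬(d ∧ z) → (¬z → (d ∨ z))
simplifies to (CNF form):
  d ∨ z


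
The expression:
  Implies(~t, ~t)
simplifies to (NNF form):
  True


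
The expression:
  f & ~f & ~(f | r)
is never true.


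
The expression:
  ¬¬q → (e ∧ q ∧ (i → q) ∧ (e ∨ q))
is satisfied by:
  {e: True, q: False}
  {q: False, e: False}
  {q: True, e: True}


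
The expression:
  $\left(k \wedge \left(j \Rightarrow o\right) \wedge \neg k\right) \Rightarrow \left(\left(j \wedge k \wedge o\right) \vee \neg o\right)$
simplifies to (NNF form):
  $\text{True}$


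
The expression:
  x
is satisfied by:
  {x: True}


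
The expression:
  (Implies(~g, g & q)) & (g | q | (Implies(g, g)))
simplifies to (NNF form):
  g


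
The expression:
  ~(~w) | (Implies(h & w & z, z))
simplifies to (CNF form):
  True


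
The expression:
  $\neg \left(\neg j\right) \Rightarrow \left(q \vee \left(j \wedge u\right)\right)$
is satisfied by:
  {q: True, u: True, j: False}
  {q: True, u: False, j: False}
  {u: True, q: False, j: False}
  {q: False, u: False, j: False}
  {j: True, q: True, u: True}
  {j: True, q: True, u: False}
  {j: True, u: True, q: False}


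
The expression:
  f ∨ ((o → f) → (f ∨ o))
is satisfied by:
  {o: True, f: True}
  {o: True, f: False}
  {f: True, o: False}


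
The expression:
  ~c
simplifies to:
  ~c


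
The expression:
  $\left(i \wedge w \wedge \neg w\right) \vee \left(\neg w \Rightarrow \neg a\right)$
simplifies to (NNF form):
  $w \vee \neg a$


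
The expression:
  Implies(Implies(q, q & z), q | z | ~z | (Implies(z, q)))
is always true.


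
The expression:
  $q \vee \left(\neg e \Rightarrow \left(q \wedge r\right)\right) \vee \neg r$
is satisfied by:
  {q: True, e: True, r: False}
  {q: True, e: False, r: False}
  {e: True, q: False, r: False}
  {q: False, e: False, r: False}
  {r: True, q: True, e: True}
  {r: True, q: True, e: False}
  {r: True, e: True, q: False}


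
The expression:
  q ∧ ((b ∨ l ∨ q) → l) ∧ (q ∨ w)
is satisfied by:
  {q: True, l: True}


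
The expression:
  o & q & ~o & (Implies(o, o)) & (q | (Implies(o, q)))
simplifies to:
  False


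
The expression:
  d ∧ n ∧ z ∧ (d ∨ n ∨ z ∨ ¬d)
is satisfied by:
  {z: True, d: True, n: True}


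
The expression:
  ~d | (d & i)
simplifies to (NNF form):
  i | ~d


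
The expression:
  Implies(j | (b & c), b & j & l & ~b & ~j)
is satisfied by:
  {c: False, j: False, b: False}
  {b: True, c: False, j: False}
  {c: True, b: False, j: False}


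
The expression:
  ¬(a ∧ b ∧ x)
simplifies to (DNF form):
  ¬a ∨ ¬b ∨ ¬x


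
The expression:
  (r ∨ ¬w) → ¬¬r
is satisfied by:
  {r: True, w: True}
  {r: True, w: False}
  {w: True, r: False}


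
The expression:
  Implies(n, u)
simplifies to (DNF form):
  u | ~n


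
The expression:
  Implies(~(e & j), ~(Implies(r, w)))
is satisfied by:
  {r: True, e: True, j: True, w: False}
  {r: True, e: True, w: False, j: False}
  {r: True, j: True, w: False, e: False}
  {r: True, w: False, j: False, e: False}
  {e: True, j: True, w: False, r: False}
  {r: True, e: True, j: True, w: True}
  {e: True, j: True, w: True, r: False}


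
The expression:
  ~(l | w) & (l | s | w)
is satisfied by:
  {s: True, w: False, l: False}


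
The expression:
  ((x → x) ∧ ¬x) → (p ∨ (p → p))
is always true.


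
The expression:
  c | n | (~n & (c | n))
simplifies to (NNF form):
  c | n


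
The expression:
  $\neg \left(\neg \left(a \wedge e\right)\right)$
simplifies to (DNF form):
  $a \wedge e$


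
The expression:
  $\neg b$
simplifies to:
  $\neg b$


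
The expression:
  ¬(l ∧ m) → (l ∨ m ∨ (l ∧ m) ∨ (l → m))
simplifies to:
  True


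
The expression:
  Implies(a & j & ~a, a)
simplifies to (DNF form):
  True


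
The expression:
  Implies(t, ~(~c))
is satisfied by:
  {c: True, t: False}
  {t: False, c: False}
  {t: True, c: True}


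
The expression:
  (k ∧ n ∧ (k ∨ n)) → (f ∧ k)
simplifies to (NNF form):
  f ∨ ¬k ∨ ¬n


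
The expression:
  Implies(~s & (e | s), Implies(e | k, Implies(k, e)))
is always true.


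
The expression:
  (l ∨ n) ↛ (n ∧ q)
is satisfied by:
  {l: True, q: False, n: False}
  {n: True, l: True, q: False}
  {n: True, q: False, l: False}
  {l: True, q: True, n: False}


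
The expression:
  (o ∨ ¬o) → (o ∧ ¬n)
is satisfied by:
  {o: True, n: False}


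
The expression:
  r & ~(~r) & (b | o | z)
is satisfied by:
  {r: True, b: True, o: True, z: True}
  {r: True, b: True, o: True, z: False}
  {r: True, b: True, z: True, o: False}
  {r: True, b: True, z: False, o: False}
  {r: True, o: True, z: True, b: False}
  {r: True, o: True, z: False, b: False}
  {r: True, o: False, z: True, b: False}


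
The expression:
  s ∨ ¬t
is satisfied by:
  {s: True, t: False}
  {t: False, s: False}
  {t: True, s: True}


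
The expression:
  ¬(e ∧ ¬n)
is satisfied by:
  {n: True, e: False}
  {e: False, n: False}
  {e: True, n: True}


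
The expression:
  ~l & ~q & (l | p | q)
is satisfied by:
  {p: True, q: False, l: False}


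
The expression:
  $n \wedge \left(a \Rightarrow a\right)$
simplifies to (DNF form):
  $n$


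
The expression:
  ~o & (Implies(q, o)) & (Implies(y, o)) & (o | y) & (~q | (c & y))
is never true.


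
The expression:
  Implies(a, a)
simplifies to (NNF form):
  True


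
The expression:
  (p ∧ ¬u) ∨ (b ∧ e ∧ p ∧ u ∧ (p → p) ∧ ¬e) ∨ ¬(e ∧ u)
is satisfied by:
  {u: False, e: False}
  {e: True, u: False}
  {u: True, e: False}


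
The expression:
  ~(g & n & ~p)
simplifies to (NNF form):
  p | ~g | ~n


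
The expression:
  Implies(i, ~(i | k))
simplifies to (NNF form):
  ~i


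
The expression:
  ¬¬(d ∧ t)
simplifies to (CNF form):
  d ∧ t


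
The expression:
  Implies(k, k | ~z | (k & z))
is always true.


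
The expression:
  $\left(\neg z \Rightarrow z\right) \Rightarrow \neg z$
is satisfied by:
  {z: False}


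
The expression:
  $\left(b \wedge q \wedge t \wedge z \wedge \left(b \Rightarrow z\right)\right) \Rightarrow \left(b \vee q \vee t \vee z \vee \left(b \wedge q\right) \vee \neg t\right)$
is always true.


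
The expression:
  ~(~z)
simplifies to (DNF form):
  z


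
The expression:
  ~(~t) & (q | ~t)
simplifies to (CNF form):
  q & t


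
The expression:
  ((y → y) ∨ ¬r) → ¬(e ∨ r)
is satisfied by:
  {e: False, r: False}


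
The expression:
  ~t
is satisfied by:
  {t: False}


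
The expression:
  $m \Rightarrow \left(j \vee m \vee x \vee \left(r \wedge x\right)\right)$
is always true.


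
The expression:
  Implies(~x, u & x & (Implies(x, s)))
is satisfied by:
  {x: True}


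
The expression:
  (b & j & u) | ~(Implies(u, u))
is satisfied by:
  {j: True, u: True, b: True}


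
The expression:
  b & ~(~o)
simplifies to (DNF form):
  b & o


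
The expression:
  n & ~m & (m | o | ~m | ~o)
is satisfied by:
  {n: True, m: False}


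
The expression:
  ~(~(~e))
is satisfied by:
  {e: False}


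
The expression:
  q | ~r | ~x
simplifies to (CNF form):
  q | ~r | ~x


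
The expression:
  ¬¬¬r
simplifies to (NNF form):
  ¬r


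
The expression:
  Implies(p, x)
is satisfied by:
  {x: True, p: False}
  {p: False, x: False}
  {p: True, x: True}


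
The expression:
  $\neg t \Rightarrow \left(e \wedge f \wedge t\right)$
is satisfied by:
  {t: True}


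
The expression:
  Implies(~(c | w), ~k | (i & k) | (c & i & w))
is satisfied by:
  {i: True, w: True, c: True, k: False}
  {i: True, w: True, k: False, c: False}
  {i: True, c: True, k: False, w: False}
  {i: True, k: False, c: False, w: False}
  {w: True, c: True, k: False, i: False}
  {w: True, k: False, c: False, i: False}
  {c: True, w: False, k: False, i: False}
  {w: False, k: False, c: False, i: False}
  {w: True, i: True, k: True, c: True}
  {w: True, i: True, k: True, c: False}
  {i: True, k: True, c: True, w: False}
  {i: True, k: True, w: False, c: False}
  {c: True, k: True, w: True, i: False}
  {k: True, w: True, i: False, c: False}
  {k: True, c: True, i: False, w: False}


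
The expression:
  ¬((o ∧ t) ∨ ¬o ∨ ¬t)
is never true.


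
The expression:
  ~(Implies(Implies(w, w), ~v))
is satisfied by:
  {v: True}


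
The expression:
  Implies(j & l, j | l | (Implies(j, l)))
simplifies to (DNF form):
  True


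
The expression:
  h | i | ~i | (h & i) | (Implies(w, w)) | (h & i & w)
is always true.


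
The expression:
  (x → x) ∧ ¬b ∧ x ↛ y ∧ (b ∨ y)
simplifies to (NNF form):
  False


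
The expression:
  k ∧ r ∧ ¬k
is never true.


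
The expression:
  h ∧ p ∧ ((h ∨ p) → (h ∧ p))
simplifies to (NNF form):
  h ∧ p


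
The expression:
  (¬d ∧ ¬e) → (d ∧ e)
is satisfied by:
  {d: True, e: True}
  {d: True, e: False}
  {e: True, d: False}


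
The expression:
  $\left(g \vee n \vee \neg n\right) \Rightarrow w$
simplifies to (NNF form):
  $w$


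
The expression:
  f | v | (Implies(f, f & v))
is always true.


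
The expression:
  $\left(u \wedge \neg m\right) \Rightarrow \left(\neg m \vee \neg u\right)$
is always true.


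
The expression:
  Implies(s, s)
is always true.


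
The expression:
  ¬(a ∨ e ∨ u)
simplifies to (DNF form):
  ¬a ∧ ¬e ∧ ¬u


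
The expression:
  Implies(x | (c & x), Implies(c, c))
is always true.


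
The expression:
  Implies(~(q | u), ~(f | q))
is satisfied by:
  {q: True, u: True, f: False}
  {q: True, u: False, f: False}
  {u: True, q: False, f: False}
  {q: False, u: False, f: False}
  {f: True, q: True, u: True}
  {f: True, q: True, u: False}
  {f: True, u: True, q: False}


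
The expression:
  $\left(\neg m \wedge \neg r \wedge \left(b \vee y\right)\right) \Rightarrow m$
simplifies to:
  $m \vee r \vee \left(\neg b \wedge \neg y\right)$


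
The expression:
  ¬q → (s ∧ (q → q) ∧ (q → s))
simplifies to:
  q ∨ s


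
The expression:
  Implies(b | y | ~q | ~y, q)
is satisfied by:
  {q: True}


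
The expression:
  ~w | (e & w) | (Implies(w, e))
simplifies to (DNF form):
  e | ~w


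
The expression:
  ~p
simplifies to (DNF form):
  ~p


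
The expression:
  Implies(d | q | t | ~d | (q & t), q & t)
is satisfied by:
  {t: True, q: True}


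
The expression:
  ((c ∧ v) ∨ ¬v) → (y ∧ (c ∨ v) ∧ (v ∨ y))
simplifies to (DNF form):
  (c ∧ y) ∨ (v ∧ ¬c)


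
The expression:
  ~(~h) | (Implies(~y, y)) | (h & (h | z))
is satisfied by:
  {y: True, h: True}
  {y: True, h: False}
  {h: True, y: False}


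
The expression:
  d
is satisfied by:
  {d: True}


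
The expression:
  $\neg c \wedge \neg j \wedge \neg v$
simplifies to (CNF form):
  $\neg c \wedge \neg j \wedge \neg v$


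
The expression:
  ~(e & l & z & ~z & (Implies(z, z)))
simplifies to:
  True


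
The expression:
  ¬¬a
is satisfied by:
  {a: True}


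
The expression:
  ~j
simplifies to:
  ~j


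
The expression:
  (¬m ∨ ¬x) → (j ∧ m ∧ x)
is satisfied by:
  {m: True, x: True}


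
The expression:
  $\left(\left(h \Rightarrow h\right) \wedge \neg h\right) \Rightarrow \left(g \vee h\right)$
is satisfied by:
  {g: True, h: True}
  {g: True, h: False}
  {h: True, g: False}


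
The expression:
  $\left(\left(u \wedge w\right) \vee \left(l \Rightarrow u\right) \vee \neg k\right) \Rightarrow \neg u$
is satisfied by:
  {u: False}


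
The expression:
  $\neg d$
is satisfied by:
  {d: False}


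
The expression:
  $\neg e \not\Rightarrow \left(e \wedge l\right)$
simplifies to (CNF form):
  $\neg e$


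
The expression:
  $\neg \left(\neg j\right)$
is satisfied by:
  {j: True}


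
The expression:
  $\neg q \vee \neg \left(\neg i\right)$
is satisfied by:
  {i: True, q: False}
  {q: False, i: False}
  {q: True, i: True}


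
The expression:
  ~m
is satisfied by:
  {m: False}


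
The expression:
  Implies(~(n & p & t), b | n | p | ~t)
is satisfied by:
  {n: True, b: True, p: True, t: False}
  {n: True, b: True, p: False, t: False}
  {n: True, p: True, t: False, b: False}
  {n: True, p: False, t: False, b: False}
  {b: True, p: True, t: False, n: False}
  {b: True, p: False, t: False, n: False}
  {p: True, b: False, t: False, n: False}
  {p: False, b: False, t: False, n: False}
  {n: True, b: True, t: True, p: True}
  {n: True, b: True, t: True, p: False}
  {n: True, t: True, p: True, b: False}
  {n: True, t: True, p: False, b: False}
  {t: True, b: True, p: True, n: False}
  {t: True, b: True, p: False, n: False}
  {t: True, p: True, b: False, n: False}


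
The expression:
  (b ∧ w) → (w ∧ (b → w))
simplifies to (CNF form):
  True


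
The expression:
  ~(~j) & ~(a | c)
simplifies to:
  j & ~a & ~c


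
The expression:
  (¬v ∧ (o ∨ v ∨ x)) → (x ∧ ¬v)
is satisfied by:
  {x: True, v: True, o: False}
  {x: True, o: False, v: False}
  {v: True, o: False, x: False}
  {v: False, o: False, x: False}
  {x: True, v: True, o: True}
  {x: True, o: True, v: False}
  {v: True, o: True, x: False}


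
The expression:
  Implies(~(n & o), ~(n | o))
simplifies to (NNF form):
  (n & o) | (~n & ~o)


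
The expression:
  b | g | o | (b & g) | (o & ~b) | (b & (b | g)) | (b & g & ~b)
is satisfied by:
  {b: True, o: True, g: True}
  {b: True, o: True, g: False}
  {b: True, g: True, o: False}
  {b: True, g: False, o: False}
  {o: True, g: True, b: False}
  {o: True, g: False, b: False}
  {g: True, o: False, b: False}


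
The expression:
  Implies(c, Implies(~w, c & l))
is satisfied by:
  {w: True, l: True, c: False}
  {w: True, c: False, l: False}
  {l: True, c: False, w: False}
  {l: False, c: False, w: False}
  {w: True, l: True, c: True}
  {w: True, c: True, l: False}
  {l: True, c: True, w: False}


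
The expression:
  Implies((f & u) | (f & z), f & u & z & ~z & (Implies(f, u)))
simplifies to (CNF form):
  (~f | ~u) & (~f | ~z)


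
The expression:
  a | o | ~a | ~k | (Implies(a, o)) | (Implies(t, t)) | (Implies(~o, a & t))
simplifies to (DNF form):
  True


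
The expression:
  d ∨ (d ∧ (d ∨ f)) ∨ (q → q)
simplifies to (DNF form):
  True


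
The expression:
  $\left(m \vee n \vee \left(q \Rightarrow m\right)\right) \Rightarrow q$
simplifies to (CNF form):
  $q$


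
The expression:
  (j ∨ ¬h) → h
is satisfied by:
  {h: True}


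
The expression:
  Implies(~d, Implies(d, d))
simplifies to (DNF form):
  True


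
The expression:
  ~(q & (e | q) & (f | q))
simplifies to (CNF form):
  ~q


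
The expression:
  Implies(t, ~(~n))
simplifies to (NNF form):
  n | ~t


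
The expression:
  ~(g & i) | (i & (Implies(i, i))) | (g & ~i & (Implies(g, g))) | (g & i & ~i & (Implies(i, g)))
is always true.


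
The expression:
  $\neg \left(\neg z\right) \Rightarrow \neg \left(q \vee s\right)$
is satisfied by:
  {s: False, z: False, q: False}
  {q: True, s: False, z: False}
  {s: True, q: False, z: False}
  {q: True, s: True, z: False}
  {z: True, q: False, s: False}


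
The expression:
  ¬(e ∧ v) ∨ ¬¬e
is always true.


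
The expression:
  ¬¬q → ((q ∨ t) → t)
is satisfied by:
  {t: True, q: False}
  {q: False, t: False}
  {q: True, t: True}


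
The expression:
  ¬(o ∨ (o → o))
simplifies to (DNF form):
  False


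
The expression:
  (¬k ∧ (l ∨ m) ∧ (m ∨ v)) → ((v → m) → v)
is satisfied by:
  {k: True, v: True, m: False}
  {k: True, m: False, v: False}
  {v: True, m: False, k: False}
  {v: False, m: False, k: False}
  {k: True, v: True, m: True}
  {k: True, m: True, v: False}
  {v: True, m: True, k: False}


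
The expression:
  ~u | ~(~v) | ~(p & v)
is always true.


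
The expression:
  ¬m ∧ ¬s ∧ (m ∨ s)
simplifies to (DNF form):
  False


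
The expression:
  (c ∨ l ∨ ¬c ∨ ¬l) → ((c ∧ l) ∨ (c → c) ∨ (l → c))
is always true.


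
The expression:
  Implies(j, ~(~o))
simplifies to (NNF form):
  o | ~j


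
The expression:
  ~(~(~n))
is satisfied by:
  {n: False}


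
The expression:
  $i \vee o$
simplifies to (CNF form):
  $i \vee o$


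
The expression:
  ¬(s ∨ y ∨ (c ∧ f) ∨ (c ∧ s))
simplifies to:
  ¬s ∧ ¬y ∧ (¬c ∨ ¬f)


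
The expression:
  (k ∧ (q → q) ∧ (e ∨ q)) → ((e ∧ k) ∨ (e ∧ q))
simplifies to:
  e ∨ ¬k ∨ ¬q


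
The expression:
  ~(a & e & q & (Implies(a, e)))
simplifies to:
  ~a | ~e | ~q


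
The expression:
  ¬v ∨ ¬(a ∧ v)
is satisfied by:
  {v: False, a: False}
  {a: True, v: False}
  {v: True, a: False}


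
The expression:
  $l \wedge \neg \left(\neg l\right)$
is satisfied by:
  {l: True}


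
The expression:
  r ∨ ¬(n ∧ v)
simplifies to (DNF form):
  r ∨ ¬n ∨ ¬v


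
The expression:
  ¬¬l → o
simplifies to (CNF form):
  o ∨ ¬l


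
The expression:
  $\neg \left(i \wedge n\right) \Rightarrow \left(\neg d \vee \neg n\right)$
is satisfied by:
  {i: True, d: False, n: False}
  {d: False, n: False, i: False}
  {i: True, n: True, d: False}
  {n: True, d: False, i: False}
  {i: True, d: True, n: False}
  {d: True, i: False, n: False}
  {i: True, n: True, d: True}


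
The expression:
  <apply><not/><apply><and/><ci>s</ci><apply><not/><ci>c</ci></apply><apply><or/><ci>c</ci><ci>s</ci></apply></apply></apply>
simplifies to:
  <apply><or/><ci>c</ci><apply><not/><ci>s</ci></apply></apply>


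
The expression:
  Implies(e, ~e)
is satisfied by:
  {e: False}


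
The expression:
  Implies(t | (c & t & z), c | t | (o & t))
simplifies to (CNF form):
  True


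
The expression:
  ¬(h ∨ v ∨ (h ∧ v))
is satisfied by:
  {v: False, h: False}


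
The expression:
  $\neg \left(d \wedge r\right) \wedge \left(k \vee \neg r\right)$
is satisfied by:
  {k: True, d: False, r: False}
  {d: False, r: False, k: False}
  {k: True, d: True, r: False}
  {d: True, k: False, r: False}
  {r: True, k: True, d: False}


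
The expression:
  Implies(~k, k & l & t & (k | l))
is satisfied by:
  {k: True}


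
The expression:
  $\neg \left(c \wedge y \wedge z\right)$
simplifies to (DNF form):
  $\neg c \vee \neg y \vee \neg z$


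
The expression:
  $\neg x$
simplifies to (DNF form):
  $\neg x$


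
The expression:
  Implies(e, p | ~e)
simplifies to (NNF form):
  p | ~e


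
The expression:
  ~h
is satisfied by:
  {h: False}


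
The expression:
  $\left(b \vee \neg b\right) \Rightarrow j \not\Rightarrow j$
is never true.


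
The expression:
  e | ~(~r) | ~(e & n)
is always true.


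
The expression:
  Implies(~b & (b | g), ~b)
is always true.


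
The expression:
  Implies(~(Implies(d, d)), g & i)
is always true.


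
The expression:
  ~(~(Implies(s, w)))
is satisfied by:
  {w: True, s: False}
  {s: False, w: False}
  {s: True, w: True}


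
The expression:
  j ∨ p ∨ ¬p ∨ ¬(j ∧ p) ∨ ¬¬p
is always true.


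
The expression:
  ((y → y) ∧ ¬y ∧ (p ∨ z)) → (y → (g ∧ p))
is always true.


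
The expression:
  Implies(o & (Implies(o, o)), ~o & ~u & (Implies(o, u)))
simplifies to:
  ~o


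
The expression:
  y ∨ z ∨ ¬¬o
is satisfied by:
  {y: True, o: True, z: True}
  {y: True, o: True, z: False}
  {y: True, z: True, o: False}
  {y: True, z: False, o: False}
  {o: True, z: True, y: False}
  {o: True, z: False, y: False}
  {z: True, o: False, y: False}


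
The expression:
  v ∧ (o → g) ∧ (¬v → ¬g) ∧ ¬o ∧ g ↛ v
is never true.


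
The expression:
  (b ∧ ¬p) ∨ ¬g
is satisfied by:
  {b: True, g: False, p: False}
  {b: False, g: False, p: False}
  {p: True, b: True, g: False}
  {p: True, b: False, g: False}
  {g: True, b: True, p: False}


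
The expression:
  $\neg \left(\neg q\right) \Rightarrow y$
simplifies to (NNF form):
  $y \vee \neg q$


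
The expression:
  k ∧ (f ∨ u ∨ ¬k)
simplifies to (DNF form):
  (f ∧ k) ∨ (k ∧ u)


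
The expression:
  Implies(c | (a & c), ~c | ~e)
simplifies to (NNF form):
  ~c | ~e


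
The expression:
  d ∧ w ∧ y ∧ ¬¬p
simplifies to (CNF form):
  d ∧ p ∧ w ∧ y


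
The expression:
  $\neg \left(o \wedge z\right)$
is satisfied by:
  {o: False, z: False}
  {z: True, o: False}
  {o: True, z: False}


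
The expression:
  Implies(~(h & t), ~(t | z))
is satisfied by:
  {h: True, z: False, t: False}
  {h: False, z: False, t: False}
  {t: True, h: True, z: False}
  {z: True, t: True, h: True}


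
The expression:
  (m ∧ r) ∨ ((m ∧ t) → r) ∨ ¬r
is always true.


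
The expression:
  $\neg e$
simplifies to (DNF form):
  $\neg e$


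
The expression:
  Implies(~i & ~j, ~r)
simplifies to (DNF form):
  i | j | ~r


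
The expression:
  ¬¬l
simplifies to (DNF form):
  l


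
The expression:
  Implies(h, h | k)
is always true.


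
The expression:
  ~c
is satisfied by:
  {c: False}


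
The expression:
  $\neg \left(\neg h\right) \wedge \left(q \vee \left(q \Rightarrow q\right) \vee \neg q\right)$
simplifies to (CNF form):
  $h$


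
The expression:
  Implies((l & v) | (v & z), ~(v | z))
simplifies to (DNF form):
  ~v | (~l & ~z)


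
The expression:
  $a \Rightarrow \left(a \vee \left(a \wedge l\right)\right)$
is always true.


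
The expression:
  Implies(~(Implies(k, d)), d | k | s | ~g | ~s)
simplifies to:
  True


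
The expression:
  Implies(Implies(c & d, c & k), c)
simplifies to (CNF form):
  c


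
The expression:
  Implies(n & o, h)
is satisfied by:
  {h: True, o: False, n: False}
  {h: False, o: False, n: False}
  {n: True, h: True, o: False}
  {n: True, h: False, o: False}
  {o: True, h: True, n: False}
  {o: True, h: False, n: False}
  {o: True, n: True, h: True}


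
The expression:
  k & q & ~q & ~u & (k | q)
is never true.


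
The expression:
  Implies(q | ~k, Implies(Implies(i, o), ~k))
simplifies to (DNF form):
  ~k | ~q | (i & ~o)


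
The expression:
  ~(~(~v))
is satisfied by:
  {v: False}


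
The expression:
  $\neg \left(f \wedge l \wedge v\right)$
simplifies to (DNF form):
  $\neg f \vee \neg l \vee \neg v$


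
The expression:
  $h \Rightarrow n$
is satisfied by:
  {n: True, h: False}
  {h: False, n: False}
  {h: True, n: True}


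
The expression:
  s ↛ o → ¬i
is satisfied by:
  {o: True, s: False, i: False}
  {s: False, i: False, o: False}
  {i: True, o: True, s: False}
  {i: True, s: False, o: False}
  {o: True, s: True, i: False}
  {s: True, o: False, i: False}
  {i: True, s: True, o: True}


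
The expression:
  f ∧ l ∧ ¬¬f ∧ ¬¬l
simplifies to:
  f ∧ l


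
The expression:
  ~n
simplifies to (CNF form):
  ~n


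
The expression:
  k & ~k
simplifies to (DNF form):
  False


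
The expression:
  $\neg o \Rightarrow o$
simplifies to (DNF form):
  $o$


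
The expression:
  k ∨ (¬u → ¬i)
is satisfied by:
  {k: True, u: True, i: False}
  {k: True, u: False, i: False}
  {u: True, k: False, i: False}
  {k: False, u: False, i: False}
  {i: True, k: True, u: True}
  {i: True, k: True, u: False}
  {i: True, u: True, k: False}


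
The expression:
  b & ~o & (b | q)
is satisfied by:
  {b: True, o: False}


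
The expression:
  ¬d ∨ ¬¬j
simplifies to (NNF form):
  j ∨ ¬d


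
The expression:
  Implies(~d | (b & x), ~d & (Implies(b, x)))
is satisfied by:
  {d: False, b: False, x: False}
  {x: True, d: False, b: False}
  {d: True, x: False, b: False}
  {x: True, d: True, b: False}
  {b: True, x: True, d: False}
  {b: True, d: True, x: False}


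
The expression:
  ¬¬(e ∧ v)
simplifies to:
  e ∧ v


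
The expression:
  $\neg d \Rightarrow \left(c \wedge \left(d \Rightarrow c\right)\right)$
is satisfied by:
  {d: True, c: True}
  {d: True, c: False}
  {c: True, d: False}


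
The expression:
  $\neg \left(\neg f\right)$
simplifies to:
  $f$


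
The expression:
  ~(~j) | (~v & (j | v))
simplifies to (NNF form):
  j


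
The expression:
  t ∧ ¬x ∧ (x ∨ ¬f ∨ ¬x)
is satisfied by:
  {t: True, x: False}


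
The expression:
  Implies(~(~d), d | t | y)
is always true.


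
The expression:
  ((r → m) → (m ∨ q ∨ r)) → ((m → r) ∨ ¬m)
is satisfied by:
  {r: True, m: False}
  {m: False, r: False}
  {m: True, r: True}


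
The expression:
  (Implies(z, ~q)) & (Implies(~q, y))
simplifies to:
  (q & ~z) | (y & ~q)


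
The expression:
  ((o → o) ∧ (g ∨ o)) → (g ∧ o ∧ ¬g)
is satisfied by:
  {g: False, o: False}


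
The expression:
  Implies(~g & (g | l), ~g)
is always true.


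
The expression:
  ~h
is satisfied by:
  {h: False}


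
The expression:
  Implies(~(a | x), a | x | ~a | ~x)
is always true.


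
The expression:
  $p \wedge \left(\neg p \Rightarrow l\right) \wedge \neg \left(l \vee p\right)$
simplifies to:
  $\text{False}$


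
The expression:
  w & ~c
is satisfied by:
  {w: True, c: False}


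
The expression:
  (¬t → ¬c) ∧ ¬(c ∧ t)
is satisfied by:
  {c: False}


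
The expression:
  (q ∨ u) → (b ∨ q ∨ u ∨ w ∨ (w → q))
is always true.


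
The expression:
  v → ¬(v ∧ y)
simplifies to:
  ¬v ∨ ¬y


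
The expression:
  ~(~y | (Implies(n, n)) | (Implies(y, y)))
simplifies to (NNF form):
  False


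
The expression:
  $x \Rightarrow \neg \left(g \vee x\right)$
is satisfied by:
  {x: False}


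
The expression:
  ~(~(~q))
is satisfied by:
  {q: False}


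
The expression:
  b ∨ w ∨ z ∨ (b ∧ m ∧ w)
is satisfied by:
  {b: True, z: True, w: True}
  {b: True, z: True, w: False}
  {b: True, w: True, z: False}
  {b: True, w: False, z: False}
  {z: True, w: True, b: False}
  {z: True, w: False, b: False}
  {w: True, z: False, b: False}


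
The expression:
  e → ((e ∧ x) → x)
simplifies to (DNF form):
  True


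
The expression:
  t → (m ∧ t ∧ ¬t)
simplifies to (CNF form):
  ¬t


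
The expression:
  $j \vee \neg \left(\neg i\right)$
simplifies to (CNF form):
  $i \vee j$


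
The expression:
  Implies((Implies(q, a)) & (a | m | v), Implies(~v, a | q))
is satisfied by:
  {a: True, q: True, v: True, m: False}
  {a: True, q: True, m: False, v: False}
  {a: True, v: True, m: False, q: False}
  {a: True, m: False, v: False, q: False}
  {q: True, v: True, m: False, a: False}
  {q: True, m: False, v: False, a: False}
  {v: True, q: False, m: False, a: False}
  {q: False, m: False, v: False, a: False}
  {q: True, a: True, m: True, v: True}
  {q: True, a: True, m: True, v: False}
  {a: True, m: True, v: True, q: False}
  {a: True, m: True, q: False, v: False}
  {v: True, m: True, q: True, a: False}
  {m: True, q: True, a: False, v: False}
  {m: True, v: True, a: False, q: False}


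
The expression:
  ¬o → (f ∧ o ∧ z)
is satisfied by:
  {o: True}


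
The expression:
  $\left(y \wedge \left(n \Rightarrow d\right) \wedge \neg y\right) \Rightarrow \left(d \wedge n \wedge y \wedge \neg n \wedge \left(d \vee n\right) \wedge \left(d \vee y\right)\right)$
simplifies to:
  $\text{True}$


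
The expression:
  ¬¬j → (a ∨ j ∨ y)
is always true.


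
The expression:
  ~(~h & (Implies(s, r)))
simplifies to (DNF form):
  h | (s & ~r)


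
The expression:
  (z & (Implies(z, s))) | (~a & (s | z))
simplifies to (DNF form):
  (s & z) | (s & ~a) | (z & ~a)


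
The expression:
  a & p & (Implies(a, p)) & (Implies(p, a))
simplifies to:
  a & p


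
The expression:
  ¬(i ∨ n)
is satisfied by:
  {n: False, i: False}


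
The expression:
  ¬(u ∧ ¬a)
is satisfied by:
  {a: True, u: False}
  {u: False, a: False}
  {u: True, a: True}


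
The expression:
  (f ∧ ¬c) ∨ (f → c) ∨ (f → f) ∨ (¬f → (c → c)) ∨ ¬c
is always true.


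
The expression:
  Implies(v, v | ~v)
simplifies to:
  True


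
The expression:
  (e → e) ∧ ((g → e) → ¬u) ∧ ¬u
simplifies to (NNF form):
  ¬u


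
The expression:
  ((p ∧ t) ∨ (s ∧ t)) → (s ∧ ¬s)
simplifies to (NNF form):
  (¬p ∧ ¬s) ∨ ¬t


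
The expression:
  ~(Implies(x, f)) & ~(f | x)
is never true.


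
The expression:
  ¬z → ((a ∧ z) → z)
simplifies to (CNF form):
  True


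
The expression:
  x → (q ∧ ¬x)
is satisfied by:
  {x: False}


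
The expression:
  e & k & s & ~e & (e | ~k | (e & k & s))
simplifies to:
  False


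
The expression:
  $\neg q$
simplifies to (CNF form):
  $\neg q$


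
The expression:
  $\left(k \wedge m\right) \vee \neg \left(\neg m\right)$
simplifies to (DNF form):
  $m$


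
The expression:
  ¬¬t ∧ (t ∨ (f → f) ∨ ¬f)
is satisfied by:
  {t: True}


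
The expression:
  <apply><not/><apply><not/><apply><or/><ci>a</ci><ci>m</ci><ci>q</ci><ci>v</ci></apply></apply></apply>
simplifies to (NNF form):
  <apply><or/><ci>a</ci><ci>m</ci><ci>q</ci><ci>v</ci></apply>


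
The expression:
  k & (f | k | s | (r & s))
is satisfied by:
  {k: True}


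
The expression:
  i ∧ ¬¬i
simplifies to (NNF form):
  i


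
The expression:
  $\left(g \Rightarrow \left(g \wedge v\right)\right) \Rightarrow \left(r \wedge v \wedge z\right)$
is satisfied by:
  {r: True, g: True, z: True, v: False}
  {r: True, g: True, z: False, v: False}
  {g: True, z: True, r: False, v: False}
  {g: True, r: False, z: False, v: False}
  {r: True, v: True, g: True, z: True}
  {r: True, v: True, z: True, g: False}


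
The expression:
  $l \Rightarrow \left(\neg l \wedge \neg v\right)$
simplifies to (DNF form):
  $\neg l$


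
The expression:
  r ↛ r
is never true.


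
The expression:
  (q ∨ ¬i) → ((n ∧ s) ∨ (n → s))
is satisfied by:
  {s: True, i: True, n: False, q: False}
  {s: True, i: False, n: False, q: False}
  {q: True, s: True, i: True, n: False}
  {q: True, s: True, i: False, n: False}
  {i: True, q: False, s: False, n: False}
  {i: False, q: False, s: False, n: False}
  {q: True, i: True, s: False, n: False}
  {q: True, i: False, s: False, n: False}
  {n: True, s: True, i: True, q: False}
  {n: True, s: True, i: False, q: False}
  {n: True, q: True, s: True, i: True}
  {n: True, q: True, s: True, i: False}
  {n: True, i: True, s: False, q: False}


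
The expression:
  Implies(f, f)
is always true.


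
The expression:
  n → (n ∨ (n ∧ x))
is always true.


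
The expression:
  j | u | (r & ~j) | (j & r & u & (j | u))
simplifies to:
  j | r | u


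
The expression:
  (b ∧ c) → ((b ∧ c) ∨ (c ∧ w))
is always true.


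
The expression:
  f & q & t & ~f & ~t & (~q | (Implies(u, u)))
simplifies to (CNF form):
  False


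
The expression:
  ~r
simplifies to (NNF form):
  ~r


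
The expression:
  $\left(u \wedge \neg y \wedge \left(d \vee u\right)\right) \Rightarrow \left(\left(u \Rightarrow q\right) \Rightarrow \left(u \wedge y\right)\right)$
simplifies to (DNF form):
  $y \vee \neg q \vee \neg u$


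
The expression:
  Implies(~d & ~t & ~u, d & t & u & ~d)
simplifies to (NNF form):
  d | t | u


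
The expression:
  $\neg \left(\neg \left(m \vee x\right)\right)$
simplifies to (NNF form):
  $m \vee x$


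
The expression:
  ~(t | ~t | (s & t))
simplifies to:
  False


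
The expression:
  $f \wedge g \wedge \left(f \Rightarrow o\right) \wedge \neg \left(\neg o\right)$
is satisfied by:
  {f: True, g: True, o: True}


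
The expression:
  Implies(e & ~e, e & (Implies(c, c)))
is always true.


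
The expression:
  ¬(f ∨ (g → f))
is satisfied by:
  {g: True, f: False}


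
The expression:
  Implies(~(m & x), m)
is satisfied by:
  {m: True}


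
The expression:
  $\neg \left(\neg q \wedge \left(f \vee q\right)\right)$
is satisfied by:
  {q: True, f: False}
  {f: False, q: False}
  {f: True, q: True}


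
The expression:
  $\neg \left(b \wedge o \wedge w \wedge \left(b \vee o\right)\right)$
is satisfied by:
  {w: False, o: False, b: False}
  {b: True, w: False, o: False}
  {o: True, w: False, b: False}
  {b: True, o: True, w: False}
  {w: True, b: False, o: False}
  {b: True, w: True, o: False}
  {o: True, w: True, b: False}


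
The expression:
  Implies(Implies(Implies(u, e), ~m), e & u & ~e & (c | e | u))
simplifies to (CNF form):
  m & (e | ~u)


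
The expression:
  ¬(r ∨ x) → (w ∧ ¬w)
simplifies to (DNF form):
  r ∨ x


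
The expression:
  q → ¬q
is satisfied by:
  {q: False}


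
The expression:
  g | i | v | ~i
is always true.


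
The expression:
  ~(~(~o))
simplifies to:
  ~o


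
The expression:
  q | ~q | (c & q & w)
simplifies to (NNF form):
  True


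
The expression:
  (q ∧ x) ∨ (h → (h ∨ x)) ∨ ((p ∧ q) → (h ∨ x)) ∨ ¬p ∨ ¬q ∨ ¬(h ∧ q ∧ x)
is always true.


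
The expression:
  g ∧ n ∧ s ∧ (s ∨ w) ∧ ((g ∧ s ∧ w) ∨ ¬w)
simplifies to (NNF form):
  g ∧ n ∧ s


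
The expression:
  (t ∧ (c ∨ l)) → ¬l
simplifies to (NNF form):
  ¬l ∨ ¬t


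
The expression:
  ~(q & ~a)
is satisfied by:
  {a: True, q: False}
  {q: False, a: False}
  {q: True, a: True}


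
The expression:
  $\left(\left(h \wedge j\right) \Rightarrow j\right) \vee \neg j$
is always true.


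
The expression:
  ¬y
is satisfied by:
  {y: False}


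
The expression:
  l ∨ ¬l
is always true.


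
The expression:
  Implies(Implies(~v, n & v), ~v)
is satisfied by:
  {v: False}


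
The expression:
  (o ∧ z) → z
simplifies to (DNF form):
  True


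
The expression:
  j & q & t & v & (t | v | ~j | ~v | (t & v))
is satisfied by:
  {t: True, j: True, q: True, v: True}


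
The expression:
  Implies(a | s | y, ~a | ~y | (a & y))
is always true.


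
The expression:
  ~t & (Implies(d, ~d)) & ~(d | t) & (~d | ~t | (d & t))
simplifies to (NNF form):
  ~d & ~t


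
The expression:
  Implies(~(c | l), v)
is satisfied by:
  {v: True, c: True, l: True}
  {v: True, c: True, l: False}
  {v: True, l: True, c: False}
  {v: True, l: False, c: False}
  {c: True, l: True, v: False}
  {c: True, l: False, v: False}
  {l: True, c: False, v: False}


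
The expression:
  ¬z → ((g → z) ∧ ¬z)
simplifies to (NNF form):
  z ∨ ¬g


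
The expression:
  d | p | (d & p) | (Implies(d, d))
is always true.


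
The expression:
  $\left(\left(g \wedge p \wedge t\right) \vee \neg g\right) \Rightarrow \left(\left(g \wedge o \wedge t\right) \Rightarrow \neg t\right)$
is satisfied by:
  {p: False, t: False, g: False, o: False}
  {o: True, p: False, t: False, g: False}
  {g: True, p: False, t: False, o: False}
  {o: True, g: True, p: False, t: False}
  {t: True, o: False, p: False, g: False}
  {o: True, t: True, p: False, g: False}
  {g: True, t: True, o: False, p: False}
  {o: True, g: True, t: True, p: False}
  {p: True, g: False, t: False, o: False}
  {o: True, p: True, g: False, t: False}
  {g: True, p: True, o: False, t: False}
  {o: True, g: True, p: True, t: False}
  {t: True, p: True, g: False, o: False}
  {o: True, t: True, p: True, g: False}
  {g: True, t: True, p: True, o: False}


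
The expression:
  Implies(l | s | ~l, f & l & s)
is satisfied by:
  {s: True, f: True, l: True}


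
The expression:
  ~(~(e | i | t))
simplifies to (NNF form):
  e | i | t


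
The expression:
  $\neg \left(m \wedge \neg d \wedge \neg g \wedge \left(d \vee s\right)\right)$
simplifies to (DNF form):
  $d \vee g \vee \neg m \vee \neg s$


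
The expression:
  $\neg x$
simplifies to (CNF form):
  $\neg x$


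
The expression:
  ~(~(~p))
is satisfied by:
  {p: False}


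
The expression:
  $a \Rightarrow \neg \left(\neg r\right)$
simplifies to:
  $r \vee \neg a$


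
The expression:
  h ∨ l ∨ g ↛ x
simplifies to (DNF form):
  h ∨ l ∨ (g ∧ ¬x)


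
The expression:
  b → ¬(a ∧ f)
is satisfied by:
  {a: False, b: False, f: False}
  {f: True, a: False, b: False}
  {b: True, a: False, f: False}
  {f: True, b: True, a: False}
  {a: True, f: False, b: False}
  {f: True, a: True, b: False}
  {b: True, a: True, f: False}


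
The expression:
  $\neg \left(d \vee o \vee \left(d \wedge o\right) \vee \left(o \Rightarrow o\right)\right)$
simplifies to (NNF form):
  $\text{False}$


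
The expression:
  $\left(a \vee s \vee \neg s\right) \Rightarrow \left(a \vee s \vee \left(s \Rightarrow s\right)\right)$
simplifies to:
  $\text{True}$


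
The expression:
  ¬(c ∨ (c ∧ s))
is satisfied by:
  {c: False}


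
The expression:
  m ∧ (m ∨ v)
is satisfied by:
  {m: True}


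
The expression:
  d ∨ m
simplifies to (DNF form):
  d ∨ m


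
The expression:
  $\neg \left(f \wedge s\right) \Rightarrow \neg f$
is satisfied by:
  {s: True, f: False}
  {f: False, s: False}
  {f: True, s: True}


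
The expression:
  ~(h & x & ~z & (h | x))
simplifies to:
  z | ~h | ~x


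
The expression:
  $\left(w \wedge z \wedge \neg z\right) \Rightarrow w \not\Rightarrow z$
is always true.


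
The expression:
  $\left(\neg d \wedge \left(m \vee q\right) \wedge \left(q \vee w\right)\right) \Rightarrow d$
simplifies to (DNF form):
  $d \vee \left(\neg m \wedge \neg q\right) \vee \left(\neg q \wedge \neg w\right)$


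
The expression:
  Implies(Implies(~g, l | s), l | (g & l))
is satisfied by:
  {l: True, s: False, g: False}
  {l: True, g: True, s: False}
  {l: True, s: True, g: False}
  {l: True, g: True, s: True}
  {g: False, s: False, l: False}
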